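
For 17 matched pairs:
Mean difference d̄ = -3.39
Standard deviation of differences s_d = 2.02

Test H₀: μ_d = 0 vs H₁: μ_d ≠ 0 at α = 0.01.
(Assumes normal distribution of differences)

Answer: t = -6.9198, reject H₀

Derivation:
df = n - 1 = 16
SE = s_d/√n = 2.02/√17 = 0.4899
t = d̄/SE = -3.39/0.4899 = -6.9198
Critical value: t_{0.005,16} = ±2.921
p-value < 0.0001
Decision: reject H₀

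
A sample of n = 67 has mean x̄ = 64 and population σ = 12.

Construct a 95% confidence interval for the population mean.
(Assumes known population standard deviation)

Answer: (61.1266, 66.8734)

Derivation:
Confidence level: 95%, α = 0.05
z_0.025 = 1.960
SE = σ/√n = 12/√67 = 1.4660
Margin of error = 1.960 × 1.4660 = 2.8734
CI: x̄ ± margin = 64 ± 2.8734
CI: (61.1266, 66.8734)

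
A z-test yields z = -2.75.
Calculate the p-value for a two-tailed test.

Answer: p-value ≈ 0.0060

Derivation:
For z = -2.75:
p = 2×P(Z > |-2.75|) = 2×(1 - Φ(2.75)) = 0.0060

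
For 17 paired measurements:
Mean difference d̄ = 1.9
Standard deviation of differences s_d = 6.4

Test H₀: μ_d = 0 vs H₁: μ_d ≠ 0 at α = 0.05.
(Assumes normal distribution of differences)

df = n - 1 = 16
SE = s_d/√n = 6.4/√17 = 1.5522
t = d̄/SE = 1.9/1.5522 = 1.2241
Critical value: t_{0.025,16} = ±2.120
p-value ≈ 0.2386
Decision: fail to reject H₀

Answer: t = 1.2241, fail to reject H₀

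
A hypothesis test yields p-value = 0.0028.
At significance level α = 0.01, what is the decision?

Answer: reject H₀

Derivation:
Compare p-value to α:
0.0028 < 0.01
Decision: reject H₀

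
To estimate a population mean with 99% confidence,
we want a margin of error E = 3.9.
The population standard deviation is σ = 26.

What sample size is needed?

Answer: n = 295

Derivation:
z_0.005 = 2.576
n = (z×σ/E)² = (2.576×26/3.9)²
n = 294.9234
Round up: n = 295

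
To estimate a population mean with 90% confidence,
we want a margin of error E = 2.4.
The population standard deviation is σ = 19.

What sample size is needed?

z_0.05 = 1.645
n = (z×σ/E)² = (1.645×19/2.4)²
n = 169.5964
Round up: n = 170

Answer: n = 170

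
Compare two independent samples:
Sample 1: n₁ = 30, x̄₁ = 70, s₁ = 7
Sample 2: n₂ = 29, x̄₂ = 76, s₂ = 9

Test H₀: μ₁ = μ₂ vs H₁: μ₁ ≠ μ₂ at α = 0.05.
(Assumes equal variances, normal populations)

Pooled variance: s²_p = [29×7² + 28×9²]/(57) = 64.7193
s_p = 8.0448
SE = s_p×√(1/n₁ + 1/n₂) = 8.0448×√(1/30 + 1/29) = 2.0950
t = (x̄₁ - x̄₂)/SE = (70 - 76)/2.0950 = -2.8640
df = 57, t-critical = ±2.002
Decision: reject H₀

Answer: t = -2.8640, reject H₀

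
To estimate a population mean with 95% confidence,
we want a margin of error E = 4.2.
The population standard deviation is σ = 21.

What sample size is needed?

z_0.025 = 1.960
n = (z×σ/E)² = (1.960×21/4.2)²
n = 96.0400
Round up: n = 97

Answer: n = 97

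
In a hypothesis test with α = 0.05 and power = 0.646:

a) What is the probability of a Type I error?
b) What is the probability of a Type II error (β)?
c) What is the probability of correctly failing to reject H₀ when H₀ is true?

Answer: a) 0.05, b) 0.354, c) 0.95

Derivation:
a) Type I error probability = α = 0.05
b) Power = P(reject H₀ | H₁ true) = 1 - β = 0.646, so Type II error probability = β = 1 - Power = 0.354
c) P(fail to reject H₀ | H₀ true) = 1 - α = 0.95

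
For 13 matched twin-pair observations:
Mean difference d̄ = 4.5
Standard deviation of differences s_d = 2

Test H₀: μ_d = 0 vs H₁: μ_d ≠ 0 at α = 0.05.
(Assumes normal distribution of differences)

Answer: t = 8.1125, reject H₀

Derivation:
df = n - 1 = 12
SE = s_d/√n = 2/√13 = 0.5547
t = d̄/SE = 4.5/0.5547 = 8.1125
Critical value: t_{0.025,12} = ±2.179
p-value < 0.0001
Decision: reject H₀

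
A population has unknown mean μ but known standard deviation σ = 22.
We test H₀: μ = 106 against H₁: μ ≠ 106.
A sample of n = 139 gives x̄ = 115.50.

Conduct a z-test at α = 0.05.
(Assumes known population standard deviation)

Standard error: SE = σ/√n = 22/√139 = 1.8660
z-statistic: z = (x̄ - μ₀)/SE = (115.50 - 106)/1.8660 = 5.0911
Critical value: ±1.960
p-value < 0.0001
Decision: reject H₀

Answer: z = 5.0911, reject H₀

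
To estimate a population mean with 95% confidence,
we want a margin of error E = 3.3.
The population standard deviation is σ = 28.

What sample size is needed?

Answer: n = 277

Derivation:
z_0.025 = 1.960
n = (z×σ/E)² = (1.960×28/3.3)²
n = 276.5670
Round up: n = 277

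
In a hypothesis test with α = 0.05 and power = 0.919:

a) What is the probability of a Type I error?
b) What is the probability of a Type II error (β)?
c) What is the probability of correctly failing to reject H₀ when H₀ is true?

a) Type I error probability = α = 0.05
b) Power = P(reject H₀ | H₁ true) = 1 - β = 0.919, so Type II error probability = β = 1 - Power = 0.081
c) P(fail to reject H₀ | H₀ true) = 1 - α = 0.95

Answer: a) 0.05, b) 0.081, c) 0.95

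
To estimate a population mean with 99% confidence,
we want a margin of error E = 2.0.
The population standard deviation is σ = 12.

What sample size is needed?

Answer: n = 239

Derivation:
z_0.005 = 2.576
n = (z×σ/E)² = (2.576×12/2.0)²
n = 238.8879
Round up: n = 239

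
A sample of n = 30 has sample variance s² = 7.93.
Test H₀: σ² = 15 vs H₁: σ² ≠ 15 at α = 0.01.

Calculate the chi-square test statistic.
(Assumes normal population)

Answer: χ² = 15.3313, fail to reject H₀

Derivation:
df = n - 1 = 29
χ² = (n-1)s²/σ₀² = 29×7.93/15 = 15.3313
Critical values: χ²_{0.995,29} = 13.121, χ²_{0.005,29} = 52.336
Rejection region: χ² < 13.121 or χ² > 52.336
Decision: fail to reject H₀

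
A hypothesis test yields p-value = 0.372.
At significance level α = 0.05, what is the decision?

Compare p-value to α:
0.372 ≥ 0.05
Decision: fail to reject H₀

Answer: fail to reject H₀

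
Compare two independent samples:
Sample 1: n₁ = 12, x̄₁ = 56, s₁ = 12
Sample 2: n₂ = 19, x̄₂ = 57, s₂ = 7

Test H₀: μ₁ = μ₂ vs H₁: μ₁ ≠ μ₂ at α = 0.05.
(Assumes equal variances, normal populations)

Pooled variance: s²_p = [11×12² + 18×7²]/(29) = 85.0345
s_p = 9.2214
SE = s_p×√(1/n₁ + 1/n₂) = 9.2214×√(1/12 + 1/19) = 3.4002
t = (x̄₁ - x̄₂)/SE = (56 - 57)/3.4002 = -0.2941
df = 29, t-critical = ±2.045
Decision: fail to reject H₀

Answer: t = -0.2941, fail to reject H₀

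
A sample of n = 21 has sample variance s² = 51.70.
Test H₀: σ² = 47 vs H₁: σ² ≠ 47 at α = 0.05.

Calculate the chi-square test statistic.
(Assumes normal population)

Answer: χ² = 22.0000, fail to reject H₀

Derivation:
df = n - 1 = 20
χ² = (n-1)s²/σ₀² = 20×51.70/47 = 22.0000
Critical values: χ²_{0.975,20} = 9.591, χ²_{0.025,20} = 34.170
Rejection region: χ² < 9.591 or χ² > 34.170
Decision: fail to reject H₀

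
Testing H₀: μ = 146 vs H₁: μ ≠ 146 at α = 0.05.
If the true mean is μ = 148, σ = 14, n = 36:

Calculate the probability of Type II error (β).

SE = σ/√n = 14/√36 = 2.3333
Critical values: μ₀ ± z_0.025×SE = 146 ± 1.960×2.3333
Acceptance region: (141.4267, 150.5733)
Under H₁ (μ = 148): z_high = (150.5733 - 148)/2.3333 = 1.1029, z_low = (141.4267 - 148)/2.3333 = -2.8172
β = P(not reject | H₁) = Φ(1.1029) - Φ(-2.8172) ≈ 0.8625

Answer: β ≈ 0.8625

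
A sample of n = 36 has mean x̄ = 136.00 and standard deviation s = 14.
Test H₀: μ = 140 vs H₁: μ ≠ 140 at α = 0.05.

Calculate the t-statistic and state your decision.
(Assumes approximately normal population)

df = n - 1 = 35
SE = s/√n = 14/√36 = 2.3333
t = (x̄ - μ₀)/SE = (136.00 - 140)/2.3333 = -1.7143
Critical value: t_{0.025,35} = ±2.030
p-value ≈ 0.0953
Decision: fail to reject H₀

Answer: t = -1.7143, fail to reject H₀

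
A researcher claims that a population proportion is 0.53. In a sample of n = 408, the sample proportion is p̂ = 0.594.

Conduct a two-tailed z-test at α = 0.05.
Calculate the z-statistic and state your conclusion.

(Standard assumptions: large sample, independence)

Answer: z = 2.5901, reject H₀

Derivation:
H₀: p = 0.53, H₁: p ≠ 0.53
Standard error: SE = √(p₀(1-p₀)/n) = √(0.53×0.47/408) = 0.024709
z-statistic: z = (p̂ - p₀)/SE = (0.594 - 0.53)/0.024709 = 2.5901
Critical value: z_0.025 = ±1.960
p-value = 0.0096
Decision: reject H₀ at α = 0.05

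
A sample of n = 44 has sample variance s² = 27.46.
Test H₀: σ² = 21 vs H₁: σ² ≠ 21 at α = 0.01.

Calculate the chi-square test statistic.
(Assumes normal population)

df = n - 1 = 43
χ² = (n-1)s²/σ₀² = 43×27.46/21 = 56.2276
Critical values: χ²_{0.995,43} = 22.859, χ²_{0.005,43} = 70.616
Rejection region: χ² < 22.859 or χ² > 70.616
Decision: fail to reject H₀

Answer: χ² = 56.2276, fail to reject H₀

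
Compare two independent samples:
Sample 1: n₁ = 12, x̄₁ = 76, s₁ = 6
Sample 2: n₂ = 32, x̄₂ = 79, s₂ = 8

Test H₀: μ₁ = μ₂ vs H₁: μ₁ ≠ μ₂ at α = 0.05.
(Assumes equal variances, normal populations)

Answer: t = -1.1773, fail to reject H₀

Derivation:
Pooled variance: s²_p = [11×6² + 31×8²]/(42) = 56.6667
s_p = 7.5277
SE = s_p×√(1/n₁ + 1/n₂) = 7.5277×√(1/12 + 1/32) = 2.5481
t = (x̄₁ - x̄₂)/SE = (76 - 79)/2.5481 = -1.1773
df = 42, t-critical = ±2.018
Decision: fail to reject H₀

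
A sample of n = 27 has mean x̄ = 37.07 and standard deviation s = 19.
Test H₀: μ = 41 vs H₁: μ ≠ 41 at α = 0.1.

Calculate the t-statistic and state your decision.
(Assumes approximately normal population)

df = n - 1 = 26
SE = s/√n = 19/√27 = 3.6566
t = (x̄ - μ₀)/SE = (37.07 - 41)/3.6566 = -1.0748
Critical value: t_{0.05,26} = ±1.706
p-value ≈ 0.2923
Decision: fail to reject H₀

Answer: t = -1.0748, fail to reject H₀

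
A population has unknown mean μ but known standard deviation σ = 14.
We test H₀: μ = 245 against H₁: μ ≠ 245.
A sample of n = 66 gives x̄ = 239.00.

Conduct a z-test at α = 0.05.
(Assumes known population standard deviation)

Answer: z = -3.4817, reject H₀

Derivation:
Standard error: SE = σ/√n = 14/√66 = 1.7233
z-statistic: z = (x̄ - μ₀)/SE = (239.00 - 245)/1.7233 = -3.4817
Critical value: ±1.960
p-value = 0.0005
Decision: reject H₀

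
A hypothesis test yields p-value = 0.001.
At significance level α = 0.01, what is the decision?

Compare p-value to α:
0.001 < 0.01
Decision: reject H₀

Answer: reject H₀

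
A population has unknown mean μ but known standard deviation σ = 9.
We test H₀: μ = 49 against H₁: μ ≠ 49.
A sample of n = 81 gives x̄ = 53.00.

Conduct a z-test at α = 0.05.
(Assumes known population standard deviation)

Standard error: SE = σ/√n = 9/√81 = 1.0000
z-statistic: z = (x̄ - μ₀)/SE = (53.00 - 49)/1.0000 = 4.0000
Critical value: ±1.960
p-value = 0.0001
Decision: reject H₀

Answer: z = 4.0000, reject H₀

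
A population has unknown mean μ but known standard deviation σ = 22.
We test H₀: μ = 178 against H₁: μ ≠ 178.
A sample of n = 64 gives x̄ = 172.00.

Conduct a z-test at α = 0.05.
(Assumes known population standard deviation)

Answer: z = -2.1818, reject H₀

Derivation:
Standard error: SE = σ/√n = 22/√64 = 2.7500
z-statistic: z = (x̄ - μ₀)/SE = (172.00 - 178)/2.7500 = -2.1818
Critical value: ±1.960
p-value = 0.0291
Decision: reject H₀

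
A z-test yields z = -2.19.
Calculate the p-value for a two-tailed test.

Answer: p-value ≈ 0.0285

Derivation:
For z = -2.19:
p = 2×P(Z > |-2.19|) = 2×(1 - Φ(2.19)) = 0.0285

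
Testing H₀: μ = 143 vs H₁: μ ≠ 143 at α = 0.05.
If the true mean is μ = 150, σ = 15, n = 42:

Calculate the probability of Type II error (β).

SE = σ/√n = 15/√42 = 2.3146
Critical values: μ₀ ± z_0.025×SE = 143 ± 1.960×2.3146
Acceptance region: (138.4634, 147.5366)
Under H₁ (μ = 150): z_high = (147.5366 - 150)/2.3146 = -1.0643, z_low = (138.4634 - 150)/2.3146 = -4.9843
β = P(not reject | H₁) = Φ(-1.0643) - Φ(-4.9843) ≈ 0.1436

Answer: β ≈ 0.1436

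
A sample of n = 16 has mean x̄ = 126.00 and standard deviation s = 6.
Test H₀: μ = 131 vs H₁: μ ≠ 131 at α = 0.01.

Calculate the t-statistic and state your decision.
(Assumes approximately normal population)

df = n - 1 = 15
SE = s/√n = 6/√16 = 1.5000
t = (x̄ - μ₀)/SE = (126.00 - 131)/1.5000 = -3.3333
Critical value: t_{0.005,15} = ±2.947
p-value ≈ 0.0045
Decision: reject H₀

Answer: t = -3.3333, reject H₀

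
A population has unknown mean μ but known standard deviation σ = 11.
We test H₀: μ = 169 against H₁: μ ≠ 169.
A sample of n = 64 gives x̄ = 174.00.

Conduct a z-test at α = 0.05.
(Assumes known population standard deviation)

Standard error: SE = σ/√n = 11/√64 = 1.3750
z-statistic: z = (x̄ - μ₀)/SE = (174.00 - 169)/1.3750 = 3.6364
Critical value: ±1.960
p-value = 0.0003
Decision: reject H₀

Answer: z = 3.6364, reject H₀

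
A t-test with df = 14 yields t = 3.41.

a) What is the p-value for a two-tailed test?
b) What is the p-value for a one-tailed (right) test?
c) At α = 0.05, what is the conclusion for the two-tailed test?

Answer: a) 0.0042, b) 0.0021, c) reject H₀

Derivation:
Using t-distribution with df = 14:
a) Two-tailed: p = 2×P(T > 3.41) = 0.0042
b) One-tailed: p = P(T > 3.41) = 0.0021
c) 0.0042 < 0.05, reject H₀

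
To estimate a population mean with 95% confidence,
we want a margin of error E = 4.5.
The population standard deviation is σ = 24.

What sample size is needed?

Answer: n = 110

Derivation:
z_0.025 = 1.960
n = (z×σ/E)² = (1.960×24/4.5)²
n = 109.2722
Round up: n = 110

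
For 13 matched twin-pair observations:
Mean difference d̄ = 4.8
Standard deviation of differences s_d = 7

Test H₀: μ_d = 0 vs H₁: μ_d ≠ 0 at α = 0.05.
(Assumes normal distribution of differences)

Answer: t = 2.4723, reject H₀

Derivation:
df = n - 1 = 12
SE = s_d/√n = 7/√13 = 1.9415
t = d̄/SE = 4.8/1.9415 = 2.4723
Critical value: t_{0.025,12} = ±2.179
p-value ≈ 0.0294
Decision: reject H₀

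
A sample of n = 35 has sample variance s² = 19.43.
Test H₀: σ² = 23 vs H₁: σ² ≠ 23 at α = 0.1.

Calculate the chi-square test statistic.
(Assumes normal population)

Answer: χ² = 28.7226, fail to reject H₀

Derivation:
df = n - 1 = 34
χ² = (n-1)s²/σ₀² = 34×19.43/23 = 28.7226
Critical values: χ²_{0.95,34} = 21.664, χ²_{0.05,34} = 48.602
Rejection region: χ² < 21.664 or χ² > 48.602
Decision: fail to reject H₀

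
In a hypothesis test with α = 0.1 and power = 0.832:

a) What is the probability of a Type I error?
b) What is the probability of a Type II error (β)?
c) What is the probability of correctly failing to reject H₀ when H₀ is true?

a) Type I error probability = α = 0.1
b) Power = P(reject H₀ | H₁ true) = 1 - β = 0.832, so Type II error probability = β = 1 - Power = 0.168
c) P(fail to reject H₀ | H₀ true) = 1 - α = 0.9

Answer: a) 0.1, b) 0.168, c) 0.9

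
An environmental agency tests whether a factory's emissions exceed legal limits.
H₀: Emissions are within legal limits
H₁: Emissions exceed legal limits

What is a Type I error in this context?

Answer: Citing a compliant factory for excess emissions

Derivation:
Type I error (α): Rejecting H₀ when H₀ is true
Type II error (β): Failing to reject H₀ when H₁ is true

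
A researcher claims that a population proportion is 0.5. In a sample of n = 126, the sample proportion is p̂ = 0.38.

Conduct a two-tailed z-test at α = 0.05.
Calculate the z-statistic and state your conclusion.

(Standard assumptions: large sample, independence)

H₀: p = 0.5, H₁: p ≠ 0.5
Standard error: SE = √(p₀(1-p₀)/n) = √(0.5×0.5/126) = 0.044544
z-statistic: z = (p̂ - p₀)/SE = (0.38 - 0.5)/0.044544 = -2.6940
Critical value: z_0.025 = ±1.960
p-value = 0.0071
Decision: reject H₀ at α = 0.05

Answer: z = -2.6940, reject H₀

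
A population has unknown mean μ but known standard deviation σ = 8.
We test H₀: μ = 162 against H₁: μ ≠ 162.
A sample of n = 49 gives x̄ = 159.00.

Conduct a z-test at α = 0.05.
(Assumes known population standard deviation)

Answer: z = -2.6249, reject H₀

Derivation:
Standard error: SE = σ/√n = 8/√49 = 1.1429
z-statistic: z = (x̄ - μ₀)/SE = (159.00 - 162)/1.1429 = -2.6249
Critical value: ±1.960
p-value = 0.0087
Decision: reject H₀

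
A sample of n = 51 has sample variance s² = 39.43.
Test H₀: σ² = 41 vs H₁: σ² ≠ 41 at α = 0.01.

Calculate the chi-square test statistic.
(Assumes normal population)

df = n - 1 = 50
χ² = (n-1)s²/σ₀² = 50×39.43/41 = 48.0854
Critical values: χ²_{0.995,50} = 27.991, χ²_{0.005,50} = 79.490
Rejection region: χ² < 27.991 or χ² > 79.490
Decision: fail to reject H₀

Answer: χ² = 48.0854, fail to reject H₀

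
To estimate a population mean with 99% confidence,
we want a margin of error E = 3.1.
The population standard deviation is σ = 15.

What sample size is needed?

Answer: n = 156

Derivation:
z_0.005 = 2.576
n = (z×σ/E)² = (2.576×15/3.1)²
n = 155.3642
Round up: n = 156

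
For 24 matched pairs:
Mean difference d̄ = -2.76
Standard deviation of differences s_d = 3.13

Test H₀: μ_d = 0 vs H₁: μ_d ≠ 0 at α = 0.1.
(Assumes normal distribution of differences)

df = n - 1 = 23
SE = s_d/√n = 3.13/√24 = 0.6389
t = d̄/SE = -2.76/0.6389 = -4.3199
Critical value: t_{0.05,23} = ±1.714
p-value ≈ 0.0003
Decision: reject H₀

Answer: t = -4.3199, reject H₀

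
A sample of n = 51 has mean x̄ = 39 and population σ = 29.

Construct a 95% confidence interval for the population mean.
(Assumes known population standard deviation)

Confidence level: 95%, α = 0.05
z_0.025 = 1.960
SE = σ/√n = 29/√51 = 4.0608
Margin of error = 1.960 × 4.0608 = 7.9592
CI: x̄ ± margin = 39 ± 7.9592
CI: (31.0408, 46.9592)

Answer: (31.0408, 46.9592)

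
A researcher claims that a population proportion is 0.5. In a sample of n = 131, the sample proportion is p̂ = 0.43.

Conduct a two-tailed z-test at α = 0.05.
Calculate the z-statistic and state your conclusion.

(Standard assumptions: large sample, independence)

H₀: p = 0.5, H₁: p ≠ 0.5
Standard error: SE = √(p₀(1-p₀)/n) = √(0.5×0.5/131) = 0.043685
z-statistic: z = (p̂ - p₀)/SE = (0.43 - 0.5)/0.043685 = -1.6024
Critical value: z_0.025 = ±1.960
p-value = 0.1091
Decision: fail to reject H₀ at α = 0.05

Answer: z = -1.6024, fail to reject H₀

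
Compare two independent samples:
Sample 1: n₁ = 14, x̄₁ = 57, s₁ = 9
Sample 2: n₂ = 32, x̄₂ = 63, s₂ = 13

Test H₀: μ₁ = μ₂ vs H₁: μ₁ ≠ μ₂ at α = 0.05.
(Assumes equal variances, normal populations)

Pooled variance: s²_p = [13×9² + 31×13²]/(44) = 143.0000
s_p = 11.9583
SE = s_p×√(1/n₁ + 1/n₂) = 11.9583×√(1/14 + 1/32) = 3.8319
t = (x̄₁ - x̄₂)/SE = (57 - 63)/3.8319 = -1.5658
df = 44, t-critical = ±2.015
Decision: fail to reject H₀

Answer: t = -1.5658, fail to reject H₀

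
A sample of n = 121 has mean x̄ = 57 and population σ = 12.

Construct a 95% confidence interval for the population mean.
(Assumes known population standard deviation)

Answer: (54.8618, 59.1382)

Derivation:
Confidence level: 95%, α = 0.05
z_0.025 = 1.960
SE = σ/√n = 12/√121 = 1.0909
Margin of error = 1.960 × 1.0909 = 2.1382
CI: x̄ ± margin = 57 ± 2.1382
CI: (54.8618, 59.1382)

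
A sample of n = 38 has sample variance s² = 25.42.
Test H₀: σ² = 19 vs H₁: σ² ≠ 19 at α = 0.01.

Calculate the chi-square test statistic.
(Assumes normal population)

Answer: χ² = 49.5021, fail to reject H₀

Derivation:
df = n - 1 = 37
χ² = (n-1)s²/σ₀² = 37×25.42/19 = 49.5021
Critical values: χ²_{0.995,37} = 18.586, χ²_{0.005,37} = 62.883
Rejection region: χ² < 18.586 or χ² > 62.883
Decision: fail to reject H₀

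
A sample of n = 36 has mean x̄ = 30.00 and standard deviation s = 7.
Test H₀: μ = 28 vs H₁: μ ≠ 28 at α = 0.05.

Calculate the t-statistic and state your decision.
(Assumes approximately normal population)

df = n - 1 = 35
SE = s/√n = 7/√36 = 1.1667
t = (x̄ - μ₀)/SE = (30.00 - 28)/1.1667 = 1.7142
Critical value: t_{0.025,35} = ±2.030
p-value ≈ 0.0953
Decision: fail to reject H₀

Answer: t = 1.7142, fail to reject H₀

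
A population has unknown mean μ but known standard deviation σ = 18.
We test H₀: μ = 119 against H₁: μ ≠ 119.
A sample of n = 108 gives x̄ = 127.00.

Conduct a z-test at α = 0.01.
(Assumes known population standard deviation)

Answer: z = 4.6187, reject H₀

Derivation:
Standard error: SE = σ/√n = 18/√108 = 1.7321
z-statistic: z = (x̄ - μ₀)/SE = (127.00 - 119)/1.7321 = 4.6187
Critical value: ±2.576
p-value < 0.0001
Decision: reject H₀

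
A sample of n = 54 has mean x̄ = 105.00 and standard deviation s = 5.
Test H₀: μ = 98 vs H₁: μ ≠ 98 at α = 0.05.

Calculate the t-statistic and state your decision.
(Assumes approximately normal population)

Answer: t = 10.2881, reject H₀

Derivation:
df = n - 1 = 53
SE = s/√n = 5/√54 = 0.6804
t = (x̄ - μ₀)/SE = (105.00 - 98)/0.6804 = 10.2881
Critical value: t_{0.025,53} = ±2.006
p-value < 0.0001
Decision: reject H₀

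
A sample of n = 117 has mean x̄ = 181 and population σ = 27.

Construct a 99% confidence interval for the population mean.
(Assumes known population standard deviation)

Answer: (174.5698, 187.4302)

Derivation:
Confidence level: 99%, α = 0.01
z_0.005 = 2.576
SE = σ/√n = 27/√117 = 2.4962
Margin of error = 2.576 × 2.4962 = 6.4302
CI: x̄ ± margin = 181 ± 6.4302
CI: (174.5698, 187.4302)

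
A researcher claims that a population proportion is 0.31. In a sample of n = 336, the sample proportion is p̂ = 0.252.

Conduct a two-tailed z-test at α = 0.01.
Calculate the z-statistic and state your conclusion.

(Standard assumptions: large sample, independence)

Answer: z = -2.2988, fail to reject H₀

Derivation:
H₀: p = 0.31, H₁: p ≠ 0.31
Standard error: SE = √(p₀(1-p₀)/n) = √(0.31×0.69/336) = 0.025231
z-statistic: z = (p̂ - p₀)/SE = (0.252 - 0.31)/0.025231 = -2.2988
Critical value: z_0.005 = ±2.576
p-value = 0.0215
Decision: fail to reject H₀ at α = 0.01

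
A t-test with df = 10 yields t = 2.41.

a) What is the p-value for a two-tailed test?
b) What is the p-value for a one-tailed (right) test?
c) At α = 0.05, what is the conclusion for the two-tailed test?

Answer: a) 0.0367, b) 0.0183, c) reject H₀

Derivation:
Using t-distribution with df = 10:
a) Two-tailed: p = 2×P(T > 2.41) = 0.0367
b) One-tailed: p = P(T > 2.41) = 0.0183
c) 0.0367 < 0.05, reject H₀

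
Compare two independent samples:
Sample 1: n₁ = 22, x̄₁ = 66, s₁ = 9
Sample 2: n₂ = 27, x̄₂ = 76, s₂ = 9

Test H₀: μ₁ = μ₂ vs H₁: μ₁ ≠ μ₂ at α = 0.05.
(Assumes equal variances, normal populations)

Answer: t = -3.8686, reject H₀

Derivation:
Pooled variance: s²_p = [21×9² + 26×9²]/(47) = 81.0000
s_p = 9.0000
SE = s_p×√(1/n₁ + 1/n₂) = 9.0000×√(1/22 + 1/27) = 2.5849
t = (x̄₁ - x̄₂)/SE = (66 - 76)/2.5849 = -3.8686
df = 47, t-critical = ±2.012
Decision: reject H₀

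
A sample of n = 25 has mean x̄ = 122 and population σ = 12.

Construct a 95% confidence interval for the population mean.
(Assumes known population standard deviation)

Answer: (117.2960, 126.7040)

Derivation:
Confidence level: 95%, α = 0.05
z_0.025 = 1.960
SE = σ/√n = 12/√25 = 2.4000
Margin of error = 1.960 × 2.4000 = 4.7040
CI: x̄ ± margin = 122 ± 4.7040
CI: (117.2960, 126.7040)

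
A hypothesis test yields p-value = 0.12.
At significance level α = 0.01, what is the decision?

Answer: fail to reject H₀

Derivation:
Compare p-value to α:
0.12 ≥ 0.01
Decision: fail to reject H₀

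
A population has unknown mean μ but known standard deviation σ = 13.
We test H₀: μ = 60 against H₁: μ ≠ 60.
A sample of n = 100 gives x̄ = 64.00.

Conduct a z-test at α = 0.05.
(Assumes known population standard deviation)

Standard error: SE = σ/√n = 13/√100 = 1.3000
z-statistic: z = (x̄ - μ₀)/SE = (64.00 - 60)/1.3000 = 3.0769
Critical value: ±1.960
p-value = 0.0021
Decision: reject H₀

Answer: z = 3.0769, reject H₀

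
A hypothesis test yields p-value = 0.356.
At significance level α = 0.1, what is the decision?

Compare p-value to α:
0.356 ≥ 0.1
Decision: fail to reject H₀

Answer: fail to reject H₀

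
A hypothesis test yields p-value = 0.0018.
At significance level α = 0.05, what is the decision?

Answer: reject H₀

Derivation:
Compare p-value to α:
0.0018 < 0.05
Decision: reject H₀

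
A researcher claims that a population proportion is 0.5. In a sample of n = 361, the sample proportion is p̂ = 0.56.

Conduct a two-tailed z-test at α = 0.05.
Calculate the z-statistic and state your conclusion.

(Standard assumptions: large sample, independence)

Answer: z = 2.2800, reject H₀

Derivation:
H₀: p = 0.5, H₁: p ≠ 0.5
Standard error: SE = √(p₀(1-p₀)/n) = √(0.5×0.5/361) = 0.026316
z-statistic: z = (p̂ - p₀)/SE = (0.56 - 0.5)/0.026316 = 2.2800
Critical value: z_0.025 = ±1.960
p-value = 0.0226
Decision: reject H₀ at α = 0.05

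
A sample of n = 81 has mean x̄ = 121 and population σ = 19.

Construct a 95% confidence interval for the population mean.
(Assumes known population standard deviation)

Answer: (116.8622, 125.1378)

Derivation:
Confidence level: 95%, α = 0.05
z_0.025 = 1.960
SE = σ/√n = 19/√81 = 2.1111
Margin of error = 1.960 × 2.1111 = 4.1378
CI: x̄ ± margin = 121 ± 4.1378
CI: (116.8622, 125.1378)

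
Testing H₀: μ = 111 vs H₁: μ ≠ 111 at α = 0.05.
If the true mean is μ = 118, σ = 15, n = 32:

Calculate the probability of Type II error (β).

SE = σ/√n = 15/√32 = 2.6517
Critical values: μ₀ ± z_0.025×SE = 111 ± 1.960×2.6517
Acceptance region: (105.8027, 116.1973)
Under H₁ (μ = 118): z_high = (116.1973 - 118)/2.6517 = -0.6798, z_low = (105.8027 - 118)/2.6517 = -4.5998
β = P(not reject | H₁) = Φ(-0.6798) - Φ(-4.5998) ≈ 0.2483

Answer: β ≈ 0.2483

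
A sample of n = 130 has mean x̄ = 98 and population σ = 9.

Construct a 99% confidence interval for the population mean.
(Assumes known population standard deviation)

Answer: (95.9665, 100.0335)

Derivation:
Confidence level: 99%, α = 0.01
z_0.005 = 2.576
SE = σ/√n = 9/√130 = 0.7894
Margin of error = 2.576 × 0.7894 = 2.0335
CI: x̄ ± margin = 98 ± 2.0335
CI: (95.9665, 100.0335)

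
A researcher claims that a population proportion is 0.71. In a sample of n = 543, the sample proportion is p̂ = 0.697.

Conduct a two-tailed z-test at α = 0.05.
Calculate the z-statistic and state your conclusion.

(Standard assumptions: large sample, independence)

H₀: p = 0.71, H₁: p ≠ 0.71
Standard error: SE = √(p₀(1-p₀)/n) = √(0.71×0.29/543) = 0.019473
z-statistic: z = (p̂ - p₀)/SE = (0.697 - 0.71)/0.019473 = -0.6676
Critical value: z_0.025 = ±1.960
p-value = 0.5044
Decision: fail to reject H₀ at α = 0.05

Answer: z = -0.6676, fail to reject H₀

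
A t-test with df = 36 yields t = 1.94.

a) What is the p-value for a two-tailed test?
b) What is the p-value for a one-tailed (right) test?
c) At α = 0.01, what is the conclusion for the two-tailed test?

Answer: a) 0.0602, b) 0.0301, c) fail to reject H₀

Derivation:
Using t-distribution with df = 36:
a) Two-tailed: p = 2×P(T > 1.94) = 0.0602
b) One-tailed: p = P(T > 1.94) = 0.0301
c) 0.0602 ≥ 0.01, fail to reject H₀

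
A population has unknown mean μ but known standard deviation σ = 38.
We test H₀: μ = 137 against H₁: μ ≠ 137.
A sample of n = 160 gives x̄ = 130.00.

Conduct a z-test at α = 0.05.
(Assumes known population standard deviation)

Answer: z = -2.3301, reject H₀

Derivation:
Standard error: SE = σ/√n = 38/√160 = 3.0042
z-statistic: z = (x̄ - μ₀)/SE = (130.00 - 137)/3.0042 = -2.3301
Critical value: ±1.960
p-value = 0.0198
Decision: reject H₀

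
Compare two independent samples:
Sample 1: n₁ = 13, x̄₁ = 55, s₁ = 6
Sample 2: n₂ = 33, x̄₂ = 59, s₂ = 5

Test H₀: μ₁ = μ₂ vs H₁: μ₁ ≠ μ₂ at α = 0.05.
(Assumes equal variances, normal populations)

Answer: t = -2.3085, reject H₀

Derivation:
Pooled variance: s²_p = [12×6² + 32×5²]/(44) = 28.0000
s_p = 5.2915
SE = s_p×√(1/n₁ + 1/n₂) = 5.2915×√(1/13 + 1/33) = 1.7327
t = (x̄₁ - x̄₂)/SE = (55 - 59)/1.7327 = -2.3085
df = 44, t-critical = ±2.015
Decision: reject H₀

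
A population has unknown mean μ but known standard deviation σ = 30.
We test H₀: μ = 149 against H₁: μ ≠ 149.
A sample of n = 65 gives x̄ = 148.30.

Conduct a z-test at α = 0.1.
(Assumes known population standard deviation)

Answer: z = -0.1881, fail to reject H₀

Derivation:
Standard error: SE = σ/√n = 30/√65 = 3.7210
z-statistic: z = (x̄ - μ₀)/SE = (148.30 - 149)/3.7210 = -0.1881
Critical value: ±1.645
p-value = 0.8508
Decision: fail to reject H₀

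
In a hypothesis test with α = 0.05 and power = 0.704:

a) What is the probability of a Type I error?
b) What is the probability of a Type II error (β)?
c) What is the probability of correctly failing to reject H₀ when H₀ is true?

Answer: a) 0.05, b) 0.296, c) 0.95

Derivation:
a) Type I error probability = α = 0.05
b) Power = P(reject H₀ | H₁ true) = 1 - β = 0.704, so Type II error probability = β = 1 - Power = 0.296
c) P(fail to reject H₀ | H₀ true) = 1 - α = 0.95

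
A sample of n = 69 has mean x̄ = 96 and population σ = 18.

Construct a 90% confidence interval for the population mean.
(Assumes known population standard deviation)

Confidence level: 90%, α = 0.1
z_0.05 = 1.645
SE = σ/√n = 18/√69 = 2.1669
Margin of error = 1.645 × 2.1669 = 3.5646
CI: x̄ ± margin = 96 ± 3.5646
CI: (92.4354, 99.5646)

Answer: (92.4354, 99.5646)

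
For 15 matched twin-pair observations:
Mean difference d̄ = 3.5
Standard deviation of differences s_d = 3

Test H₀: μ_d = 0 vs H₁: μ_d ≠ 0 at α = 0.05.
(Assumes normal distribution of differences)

df = n - 1 = 14
SE = s_d/√n = 3/√15 = 0.7746
t = d̄/SE = 3.5/0.7746 = 4.5185
Critical value: t_{0.025,14} = ±2.145
p-value ≈ 0.0005
Decision: reject H₀

Answer: t = 4.5185, reject H₀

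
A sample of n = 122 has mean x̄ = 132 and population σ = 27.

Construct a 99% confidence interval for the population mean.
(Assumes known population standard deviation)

Confidence level: 99%, α = 0.01
z_0.005 = 2.576
SE = σ/√n = 27/√122 = 2.4445
Margin of error = 2.576 × 2.4445 = 6.2970
CI: x̄ ± margin = 132 ± 6.2970
CI: (125.7030, 138.2970)

Answer: (125.7030, 138.2970)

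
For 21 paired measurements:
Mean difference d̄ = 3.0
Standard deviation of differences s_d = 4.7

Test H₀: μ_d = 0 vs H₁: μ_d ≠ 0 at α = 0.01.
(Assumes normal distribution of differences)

Answer: t = 2.9251, reject H₀

Derivation:
df = n - 1 = 20
SE = s_d/√n = 4.7/√21 = 1.0256
t = d̄/SE = 3.0/1.0256 = 2.9251
Critical value: t_{0.005,20} = ±2.845
p-value ≈ 0.0084
Decision: reject H₀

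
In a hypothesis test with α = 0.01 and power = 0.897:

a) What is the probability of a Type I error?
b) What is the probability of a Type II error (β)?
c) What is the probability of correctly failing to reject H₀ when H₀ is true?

Answer: a) 0.01, b) 0.103, c) 0.99

Derivation:
a) Type I error probability = α = 0.01
b) Power = P(reject H₀ | H₁ true) = 1 - β = 0.897, so Type II error probability = β = 1 - Power = 0.103
c) P(fail to reject H₀ | H₀ true) = 1 - α = 0.99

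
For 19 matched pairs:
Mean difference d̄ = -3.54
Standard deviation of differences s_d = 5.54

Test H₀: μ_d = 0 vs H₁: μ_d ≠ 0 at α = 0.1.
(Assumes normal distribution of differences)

Answer: t = -2.7852, reject H₀

Derivation:
df = n - 1 = 18
SE = s_d/√n = 5.54/√19 = 1.2710
t = d̄/SE = -3.54/1.2710 = -2.7852
Critical value: t_{0.05,18} = ±1.734
p-value ≈ 0.0122
Decision: reject H₀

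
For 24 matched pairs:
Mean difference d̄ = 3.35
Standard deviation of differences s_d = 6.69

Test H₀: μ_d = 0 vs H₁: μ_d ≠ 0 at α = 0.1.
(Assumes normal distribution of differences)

df = n - 1 = 23
SE = s_d/√n = 6.69/√24 = 1.3656
t = d̄/SE = 3.35/1.3656 = 2.4531
Critical value: t_{0.05,23} = ±1.714
p-value ≈ 0.0222
Decision: reject H₀

Answer: t = 2.4531, reject H₀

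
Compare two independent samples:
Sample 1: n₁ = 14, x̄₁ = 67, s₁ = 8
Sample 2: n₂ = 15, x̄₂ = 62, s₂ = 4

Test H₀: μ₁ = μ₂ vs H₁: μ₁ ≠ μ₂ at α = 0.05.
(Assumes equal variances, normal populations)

Answer: t = 2.1515, reject H₀

Derivation:
Pooled variance: s²_p = [13×8² + 14×4²]/(27) = 39.1111
s_p = 6.2539
SE = s_p×√(1/n₁ + 1/n₂) = 6.2539×√(1/14 + 1/15) = 2.3240
t = (x̄₁ - x̄₂)/SE = (67 - 62)/2.3240 = 2.1515
df = 27, t-critical = ±2.052
Decision: reject H₀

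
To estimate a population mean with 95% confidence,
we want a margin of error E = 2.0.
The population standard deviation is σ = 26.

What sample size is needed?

z_0.025 = 1.960
n = (z×σ/E)² = (1.960×26/2.0)²
n = 649.2304
Round up: n = 650

Answer: n = 650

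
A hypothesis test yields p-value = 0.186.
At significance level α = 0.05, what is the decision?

Answer: fail to reject H₀

Derivation:
Compare p-value to α:
0.186 ≥ 0.05
Decision: fail to reject H₀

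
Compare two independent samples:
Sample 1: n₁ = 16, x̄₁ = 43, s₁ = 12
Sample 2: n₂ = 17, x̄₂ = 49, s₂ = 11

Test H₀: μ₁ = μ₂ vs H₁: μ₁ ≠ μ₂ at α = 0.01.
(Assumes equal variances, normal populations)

Answer: t = -1.4986, fail to reject H₀

Derivation:
Pooled variance: s²_p = [15×12² + 16×11²]/(31) = 132.1290
s_p = 11.4947
SE = s_p×√(1/n₁ + 1/n₂) = 11.4947×√(1/16 + 1/17) = 4.0038
t = (x̄₁ - x̄₂)/SE = (43 - 49)/4.0038 = -1.4986
df = 31, t-critical = ±2.744
Decision: fail to reject H₀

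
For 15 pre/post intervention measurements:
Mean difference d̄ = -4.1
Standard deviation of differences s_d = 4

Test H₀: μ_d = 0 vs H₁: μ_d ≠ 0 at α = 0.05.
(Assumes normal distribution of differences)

df = n - 1 = 14
SE = s_d/√n = 4/√15 = 1.0328
t = d̄/SE = -4.1/1.0328 = -3.9698
Critical value: t_{0.025,14} = ±2.145
p-value ≈ 0.0014
Decision: reject H₀

Answer: t = -3.9698, reject H₀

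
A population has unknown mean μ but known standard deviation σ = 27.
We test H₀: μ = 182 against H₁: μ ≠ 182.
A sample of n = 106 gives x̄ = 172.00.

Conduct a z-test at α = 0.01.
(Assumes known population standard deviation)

Standard error: SE = σ/√n = 27/√106 = 2.6225
z-statistic: z = (x̄ - μ₀)/SE = (172.00 - 182)/2.6225 = -3.8132
Critical value: ±2.576
p-value = 0.0001
Decision: reject H₀

Answer: z = -3.8132, reject H₀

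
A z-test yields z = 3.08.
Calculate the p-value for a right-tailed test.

For z = 3.08:
p = P(Z > 3.08) = 1 - Φ(3.08) = 0.0010

Answer: p-value ≈ 0.0010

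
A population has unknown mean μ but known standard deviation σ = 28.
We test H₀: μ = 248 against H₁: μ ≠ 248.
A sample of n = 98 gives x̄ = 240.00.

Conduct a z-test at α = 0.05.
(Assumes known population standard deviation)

Answer: z = -2.8285, reject H₀

Derivation:
Standard error: SE = σ/√n = 28/√98 = 2.8284
z-statistic: z = (x̄ - μ₀)/SE = (240.00 - 248)/2.8284 = -2.8285
Critical value: ±1.960
p-value = 0.0047
Decision: reject H₀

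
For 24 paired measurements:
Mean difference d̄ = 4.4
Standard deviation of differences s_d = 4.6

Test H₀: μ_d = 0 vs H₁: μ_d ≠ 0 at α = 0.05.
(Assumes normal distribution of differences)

df = n - 1 = 23
SE = s_d/√n = 4.6/√24 = 0.9390
t = d̄/SE = 4.4/0.9390 = 4.6858
Critical value: t_{0.025,23} = ±2.069
p-value ≈ 0.0001
Decision: reject H₀

Answer: t = 4.6858, reject H₀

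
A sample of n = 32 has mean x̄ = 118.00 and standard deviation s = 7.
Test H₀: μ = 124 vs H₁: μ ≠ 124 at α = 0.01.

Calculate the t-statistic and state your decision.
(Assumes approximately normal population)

Answer: t = -4.8489, reject H₀

Derivation:
df = n - 1 = 31
SE = s/√n = 7/√32 = 1.2374
t = (x̄ - μ₀)/SE = (118.00 - 124)/1.2374 = -4.8489
Critical value: t_{0.005,31} = ±2.744
p-value < 0.0001
Decision: reject H₀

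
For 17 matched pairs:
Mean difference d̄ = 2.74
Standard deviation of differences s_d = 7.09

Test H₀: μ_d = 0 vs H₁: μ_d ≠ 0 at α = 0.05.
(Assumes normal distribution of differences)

df = n - 1 = 16
SE = s_d/√n = 7.09/√17 = 1.7196
t = d̄/SE = 2.74/1.7196 = 1.5934
Critical value: t_{0.025,16} = ±2.120
p-value ≈ 0.1306
Decision: fail to reject H₀

Answer: t = 1.5934, fail to reject H₀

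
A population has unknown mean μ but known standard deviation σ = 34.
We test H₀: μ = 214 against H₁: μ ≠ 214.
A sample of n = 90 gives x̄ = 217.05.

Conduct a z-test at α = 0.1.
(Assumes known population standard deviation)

Answer: z = 0.8510, fail to reject H₀

Derivation:
Standard error: SE = σ/√n = 34/√90 = 3.5839
z-statistic: z = (x̄ - μ₀)/SE = (217.05 - 214)/3.5839 = 0.8510
Critical value: ±1.645
p-value = 0.3948
Decision: fail to reject H₀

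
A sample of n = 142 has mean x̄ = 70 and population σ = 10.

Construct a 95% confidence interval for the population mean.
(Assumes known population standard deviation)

Answer: (68.3552, 71.6448)

Derivation:
Confidence level: 95%, α = 0.05
z_0.025 = 1.960
SE = σ/√n = 10/√142 = 0.8392
Margin of error = 1.960 × 0.8392 = 1.6448
CI: x̄ ± margin = 70 ± 1.6448
CI: (68.3552, 71.6448)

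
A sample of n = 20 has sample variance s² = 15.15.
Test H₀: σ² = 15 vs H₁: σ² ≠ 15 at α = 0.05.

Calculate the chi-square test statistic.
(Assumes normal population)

Answer: χ² = 19.1900, fail to reject H₀

Derivation:
df = n - 1 = 19
χ² = (n-1)s²/σ₀² = 19×15.15/15 = 19.1900
Critical values: χ²_{0.975,19} = 8.907, χ²_{0.025,19} = 32.852
Rejection region: χ² < 8.907 or χ² > 32.852
Decision: fail to reject H₀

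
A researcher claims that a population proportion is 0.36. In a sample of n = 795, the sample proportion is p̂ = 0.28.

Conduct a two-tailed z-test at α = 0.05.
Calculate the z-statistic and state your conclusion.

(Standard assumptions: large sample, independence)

H₀: p = 0.36, H₁: p ≠ 0.36
Standard error: SE = √(p₀(1-p₀)/n) = √(0.36×0.64/795) = 0.017024
z-statistic: z = (p̂ - p₀)/SE = (0.28 - 0.36)/0.017024 = -4.6992
Critical value: z_0.025 = ±1.960
p-value < 0.0001
Decision: reject H₀ at α = 0.05

Answer: z = -4.6992, reject H₀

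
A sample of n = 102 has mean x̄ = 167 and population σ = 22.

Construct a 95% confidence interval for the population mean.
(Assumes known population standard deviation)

Answer: (162.7305, 171.2695)

Derivation:
Confidence level: 95%, α = 0.05
z_0.025 = 1.960
SE = σ/√n = 22/√102 = 2.1783
Margin of error = 1.960 × 2.1783 = 4.2695
CI: x̄ ± margin = 167 ± 4.2695
CI: (162.7305, 171.2695)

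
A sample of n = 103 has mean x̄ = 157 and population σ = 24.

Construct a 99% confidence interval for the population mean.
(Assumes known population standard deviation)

Answer: (150.9083, 163.0917)

Derivation:
Confidence level: 99%, α = 0.01
z_0.005 = 2.576
SE = σ/√n = 24/√103 = 2.3648
Margin of error = 2.576 × 2.3648 = 6.0917
CI: x̄ ± margin = 157 ± 6.0917
CI: (150.9083, 163.0917)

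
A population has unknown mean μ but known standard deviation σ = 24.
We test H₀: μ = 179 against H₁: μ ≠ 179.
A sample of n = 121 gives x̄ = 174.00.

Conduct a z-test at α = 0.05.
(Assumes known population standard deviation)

Answer: z = -2.2917, reject H₀

Derivation:
Standard error: SE = σ/√n = 24/√121 = 2.1818
z-statistic: z = (x̄ - μ₀)/SE = (174.00 - 179)/2.1818 = -2.2917
Critical value: ±1.960
p-value = 0.0219
Decision: reject H₀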